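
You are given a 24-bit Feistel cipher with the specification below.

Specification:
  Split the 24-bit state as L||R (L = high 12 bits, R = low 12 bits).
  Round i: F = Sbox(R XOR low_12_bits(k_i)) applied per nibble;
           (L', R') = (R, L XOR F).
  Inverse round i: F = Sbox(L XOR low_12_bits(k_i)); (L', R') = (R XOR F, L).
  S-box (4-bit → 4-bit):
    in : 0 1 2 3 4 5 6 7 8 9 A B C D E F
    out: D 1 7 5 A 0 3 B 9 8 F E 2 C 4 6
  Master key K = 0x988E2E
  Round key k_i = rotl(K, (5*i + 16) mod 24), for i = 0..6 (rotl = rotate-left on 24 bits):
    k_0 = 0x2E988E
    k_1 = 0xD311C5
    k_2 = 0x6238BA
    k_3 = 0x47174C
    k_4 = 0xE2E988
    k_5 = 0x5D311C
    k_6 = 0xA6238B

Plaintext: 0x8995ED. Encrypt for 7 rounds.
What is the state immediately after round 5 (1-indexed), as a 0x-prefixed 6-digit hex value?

s_0 = plaintext = 0x8995ED
s_1 = Round(s_0, k_0) = 0x5ED4AC
s_2 = Round(s_1, k_1) = 0x4AC5D5
s_3 = Round(s_2, k_2) = 0x5D589A
s_4 = Round(s_3, k_3) = 0x89A316
s_5 = Round(s_4, k_4) = 0x31671E
s_6 = Round(s_5, k_5) = 0x71E0C1
s_7 = Round(s_6, k_6) = 0x0C12B1

0x31671E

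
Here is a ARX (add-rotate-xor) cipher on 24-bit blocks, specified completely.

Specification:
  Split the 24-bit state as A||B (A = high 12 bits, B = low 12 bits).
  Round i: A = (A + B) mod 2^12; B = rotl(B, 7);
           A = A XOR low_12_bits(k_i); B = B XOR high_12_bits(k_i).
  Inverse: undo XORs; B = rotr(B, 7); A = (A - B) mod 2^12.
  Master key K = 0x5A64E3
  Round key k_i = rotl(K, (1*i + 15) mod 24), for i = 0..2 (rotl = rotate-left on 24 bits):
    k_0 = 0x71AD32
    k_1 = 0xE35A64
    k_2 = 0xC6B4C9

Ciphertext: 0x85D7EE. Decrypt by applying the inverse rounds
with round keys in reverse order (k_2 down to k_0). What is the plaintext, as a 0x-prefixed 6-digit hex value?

s_0 = ciphertext = 0x85D7EE
s_1 = InvRound(s_0, k_2) = 0xBDD0B7
s_2 = InvRound(s_1, k_1) = 0x15C05D
s_3 = InvRound(s_2, k_0) = 0x3808EE

0x3808EE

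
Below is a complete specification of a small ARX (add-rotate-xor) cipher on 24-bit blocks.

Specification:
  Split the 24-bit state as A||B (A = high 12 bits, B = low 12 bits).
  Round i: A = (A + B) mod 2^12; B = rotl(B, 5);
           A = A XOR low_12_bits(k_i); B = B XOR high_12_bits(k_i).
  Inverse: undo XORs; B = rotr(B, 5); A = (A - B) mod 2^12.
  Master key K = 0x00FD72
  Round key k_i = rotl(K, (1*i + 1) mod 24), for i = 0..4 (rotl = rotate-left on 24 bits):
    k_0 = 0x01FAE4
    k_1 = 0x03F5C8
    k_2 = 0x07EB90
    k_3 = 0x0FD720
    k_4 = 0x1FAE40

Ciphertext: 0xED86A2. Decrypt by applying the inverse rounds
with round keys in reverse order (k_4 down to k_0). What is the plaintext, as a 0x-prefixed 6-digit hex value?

0xB98F0F

s_0 = ciphertext = 0xED86A2
s_1 = InvRound(s_0, k_4) = 0x45EC3A
s_2 = InvRound(s_1, k_3) = 0xF983E6
s_3 = InvRound(s_2, k_2) = 0x7ECC1C
s_4 = InvRound(s_3, k_1) = 0x0431E1
s_5 = InvRound(s_4, k_0) = 0xB98F0F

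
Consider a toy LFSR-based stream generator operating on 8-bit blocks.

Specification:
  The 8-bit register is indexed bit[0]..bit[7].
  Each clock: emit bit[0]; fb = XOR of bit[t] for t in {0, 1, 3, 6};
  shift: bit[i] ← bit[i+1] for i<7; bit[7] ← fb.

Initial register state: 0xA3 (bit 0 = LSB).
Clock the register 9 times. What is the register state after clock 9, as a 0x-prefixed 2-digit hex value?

0x5A

reg_0 = 0xA3
clock 1: out=1, reg = 0x51
clock 2: out=1, reg = 0x28
clock 3: out=0, reg = 0x94
clock 4: out=0, reg = 0x4A
clock 5: out=0, reg = 0xA5
clock 6: out=1, reg = 0xD2
clock 7: out=0, reg = 0x69
clock 8: out=1, reg = 0xB4
clock 9: out=0, reg = 0x5A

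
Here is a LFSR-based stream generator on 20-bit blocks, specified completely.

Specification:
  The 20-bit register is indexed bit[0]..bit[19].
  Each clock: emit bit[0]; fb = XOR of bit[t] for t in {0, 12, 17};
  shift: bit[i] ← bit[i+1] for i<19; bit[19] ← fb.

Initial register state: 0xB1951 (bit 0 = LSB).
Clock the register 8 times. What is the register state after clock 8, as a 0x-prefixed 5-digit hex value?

reg_0 = 0xB1951
clock 1: out=1, reg = 0xD8CA8
clock 2: out=0, reg = 0x6C654
clock 3: out=0, reg = 0xB632A
clock 4: out=0, reg = 0xDB195
clock 5: out=1, reg = 0x6D8CA
clock 6: out=0, reg = 0x36C65
clock 7: out=1, reg = 0x1B632
clock 8: out=0, reg = 0x8DB19

0x8DB19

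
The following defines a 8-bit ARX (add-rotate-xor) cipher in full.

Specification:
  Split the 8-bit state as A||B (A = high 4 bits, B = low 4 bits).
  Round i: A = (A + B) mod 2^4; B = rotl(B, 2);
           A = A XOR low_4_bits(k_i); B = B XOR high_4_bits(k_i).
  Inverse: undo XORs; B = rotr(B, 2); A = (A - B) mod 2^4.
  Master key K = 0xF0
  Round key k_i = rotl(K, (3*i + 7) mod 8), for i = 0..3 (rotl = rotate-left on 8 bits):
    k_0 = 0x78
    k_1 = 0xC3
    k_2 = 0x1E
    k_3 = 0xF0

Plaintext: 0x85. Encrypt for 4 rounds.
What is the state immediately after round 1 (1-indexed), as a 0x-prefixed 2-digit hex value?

s_0 = plaintext = 0x85
s_1 = Round(s_0, k_0) = 0x52
s_2 = Round(s_1, k_1) = 0x44
s_3 = Round(s_2, k_2) = 0x60
s_4 = Round(s_3, k_3) = 0x6F

0x52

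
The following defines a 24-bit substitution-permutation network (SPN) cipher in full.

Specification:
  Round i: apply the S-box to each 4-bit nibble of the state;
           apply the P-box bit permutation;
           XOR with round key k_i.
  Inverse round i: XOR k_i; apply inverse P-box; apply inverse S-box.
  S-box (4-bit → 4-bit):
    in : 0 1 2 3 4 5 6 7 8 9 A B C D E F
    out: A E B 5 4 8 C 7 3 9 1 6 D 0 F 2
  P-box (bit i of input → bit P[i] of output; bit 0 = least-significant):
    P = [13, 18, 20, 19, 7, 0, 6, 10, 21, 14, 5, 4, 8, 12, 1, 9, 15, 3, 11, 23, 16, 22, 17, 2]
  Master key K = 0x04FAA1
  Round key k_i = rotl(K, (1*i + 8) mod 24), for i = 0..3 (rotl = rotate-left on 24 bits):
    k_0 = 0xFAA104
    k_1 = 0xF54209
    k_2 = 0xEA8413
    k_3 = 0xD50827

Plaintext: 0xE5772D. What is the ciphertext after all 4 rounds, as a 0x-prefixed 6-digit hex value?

0xB0029E

s_0 = plaintext = 0xE5772D
s_1 = Round(s_0, k_0) = 0x19F4A3
s_2 = Round(s_1, k_1) = 0x27F2AD
s_3 = Round(s_2, k_2) = 0x8B5C8F
s_4 = Round(s_3, k_3) = 0xB0029E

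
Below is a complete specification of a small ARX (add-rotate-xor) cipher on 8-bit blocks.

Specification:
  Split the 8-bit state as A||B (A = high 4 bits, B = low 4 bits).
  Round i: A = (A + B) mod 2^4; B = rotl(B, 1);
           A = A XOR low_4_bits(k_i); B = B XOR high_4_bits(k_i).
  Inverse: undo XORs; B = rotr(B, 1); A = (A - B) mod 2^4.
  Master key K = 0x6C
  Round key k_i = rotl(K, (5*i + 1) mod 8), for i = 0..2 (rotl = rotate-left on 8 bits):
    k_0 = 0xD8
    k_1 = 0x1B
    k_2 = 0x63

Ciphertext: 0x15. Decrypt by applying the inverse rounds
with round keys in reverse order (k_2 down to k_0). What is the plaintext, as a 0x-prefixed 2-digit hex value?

s_0 = ciphertext = 0x15
s_1 = InvRound(s_0, k_2) = 0x99
s_2 = InvRound(s_1, k_1) = 0xE4
s_3 = InvRound(s_2, k_0) = 0xAC

0xAC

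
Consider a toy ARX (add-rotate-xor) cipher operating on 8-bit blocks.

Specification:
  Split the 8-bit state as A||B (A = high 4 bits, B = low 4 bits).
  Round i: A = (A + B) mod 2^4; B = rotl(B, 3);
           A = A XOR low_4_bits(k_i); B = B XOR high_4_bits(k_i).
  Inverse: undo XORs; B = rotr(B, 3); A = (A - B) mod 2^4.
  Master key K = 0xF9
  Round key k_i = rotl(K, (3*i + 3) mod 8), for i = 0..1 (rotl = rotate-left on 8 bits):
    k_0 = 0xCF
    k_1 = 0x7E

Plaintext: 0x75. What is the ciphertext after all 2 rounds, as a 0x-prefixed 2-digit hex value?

s_0 = plaintext = 0x75
s_1 = Round(s_0, k_0) = 0x36
s_2 = Round(s_1, k_1) = 0x74

0x74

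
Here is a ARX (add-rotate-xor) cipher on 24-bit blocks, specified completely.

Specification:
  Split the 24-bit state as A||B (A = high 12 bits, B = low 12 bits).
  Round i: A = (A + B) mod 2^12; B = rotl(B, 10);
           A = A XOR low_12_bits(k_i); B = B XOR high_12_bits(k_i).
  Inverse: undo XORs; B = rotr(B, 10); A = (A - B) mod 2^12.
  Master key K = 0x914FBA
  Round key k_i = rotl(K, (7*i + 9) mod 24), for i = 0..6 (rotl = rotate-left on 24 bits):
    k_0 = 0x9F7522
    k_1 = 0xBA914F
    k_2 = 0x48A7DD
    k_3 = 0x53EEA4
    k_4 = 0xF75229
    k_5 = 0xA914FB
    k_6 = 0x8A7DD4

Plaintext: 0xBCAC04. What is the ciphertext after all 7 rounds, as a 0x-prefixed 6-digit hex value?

0xA08894

s_0 = plaintext = 0xBCAC04
s_1 = Round(s_0, k_0) = 0x2ECAF6
s_2 = Round(s_1, k_1) = 0xCAD114
s_3 = Round(s_2, k_2) = 0xA1C4CF
s_4 = Round(s_3, k_3) = 0x04F80D
s_5 = Round(s_4, k_4) = 0xA75976
s_6 = Round(s_5, k_5) = 0x7100CC
s_7 = Round(s_6, k_6) = 0xA08894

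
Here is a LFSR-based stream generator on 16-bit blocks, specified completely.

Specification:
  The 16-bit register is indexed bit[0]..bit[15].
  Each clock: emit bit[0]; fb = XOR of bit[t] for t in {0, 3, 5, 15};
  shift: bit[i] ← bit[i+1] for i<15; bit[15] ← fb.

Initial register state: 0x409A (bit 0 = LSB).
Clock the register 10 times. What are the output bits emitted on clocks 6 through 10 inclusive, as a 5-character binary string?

reg_0 = 0x409A
clock 1: out=0, reg = 0xA04D
clock 2: out=1, reg = 0xD026
clock 3: out=0, reg = 0x6813
clock 4: out=1, reg = 0xB409
clock 5: out=1, reg = 0xDA04
clock 6: out=0, reg = 0xED02
clock 7: out=0, reg = 0xF681
clock 8: out=1, reg = 0x7B40
clock 9: out=0, reg = 0x3DA0
clock 10: out=0, reg = 0x9ED0

00100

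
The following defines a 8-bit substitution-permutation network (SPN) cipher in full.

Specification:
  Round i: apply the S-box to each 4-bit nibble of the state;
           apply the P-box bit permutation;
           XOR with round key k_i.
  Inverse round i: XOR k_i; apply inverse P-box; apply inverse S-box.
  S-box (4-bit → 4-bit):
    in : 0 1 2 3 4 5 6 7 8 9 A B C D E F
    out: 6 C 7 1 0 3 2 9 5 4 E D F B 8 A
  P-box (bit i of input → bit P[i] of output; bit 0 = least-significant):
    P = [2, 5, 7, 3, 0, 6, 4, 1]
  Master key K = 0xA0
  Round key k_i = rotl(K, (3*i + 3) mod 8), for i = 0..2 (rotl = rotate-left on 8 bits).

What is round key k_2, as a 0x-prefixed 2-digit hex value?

0x41

K = 0xA0
k_0 = rotl(K, (3*0+3) mod 8) = rotl(K, 3) = 0x05
k_1 = rotl(K, (3*1+3) mod 8) = rotl(K, 6) = 0x28
k_2 = rotl(K, (3*2+3) mod 8) = rotl(K, 1) = 0x41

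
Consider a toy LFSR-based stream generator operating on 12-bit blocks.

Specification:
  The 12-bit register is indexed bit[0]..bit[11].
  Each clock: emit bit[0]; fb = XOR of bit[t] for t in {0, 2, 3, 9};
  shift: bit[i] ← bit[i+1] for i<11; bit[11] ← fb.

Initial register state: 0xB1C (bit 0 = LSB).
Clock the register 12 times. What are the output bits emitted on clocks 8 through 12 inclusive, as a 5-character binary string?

reg_0 = 0xB1C
clock 1: out=0, reg = 0xD8E
clock 2: out=0, reg = 0x6C7
clock 3: out=1, reg = 0xB63
clock 4: out=1, reg = 0x5B1
clock 5: out=1, reg = 0xAD8
clock 6: out=0, reg = 0x56C
clock 7: out=0, reg = 0x2B6
clock 8: out=0, reg = 0x15B
clock 9: out=1, reg = 0x0AD
clock 10: out=1, reg = 0x856
clock 11: out=0, reg = 0xC2B
clock 12: out=1, reg = 0x615

01101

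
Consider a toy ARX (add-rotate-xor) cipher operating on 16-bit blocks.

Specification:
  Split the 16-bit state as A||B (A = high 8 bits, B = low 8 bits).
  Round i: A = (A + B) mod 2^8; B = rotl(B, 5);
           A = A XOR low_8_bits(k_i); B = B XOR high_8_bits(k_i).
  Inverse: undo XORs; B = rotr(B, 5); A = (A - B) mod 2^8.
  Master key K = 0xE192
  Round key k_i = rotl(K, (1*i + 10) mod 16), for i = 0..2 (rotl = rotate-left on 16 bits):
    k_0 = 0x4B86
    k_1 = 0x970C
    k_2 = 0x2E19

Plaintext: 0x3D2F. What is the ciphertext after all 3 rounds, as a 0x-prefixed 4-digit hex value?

0xCF66

s_0 = plaintext = 0x3D2F
s_1 = Round(s_0, k_0) = 0xEAAE
s_2 = Round(s_1, k_1) = 0x9442
s_3 = Round(s_2, k_2) = 0xCF66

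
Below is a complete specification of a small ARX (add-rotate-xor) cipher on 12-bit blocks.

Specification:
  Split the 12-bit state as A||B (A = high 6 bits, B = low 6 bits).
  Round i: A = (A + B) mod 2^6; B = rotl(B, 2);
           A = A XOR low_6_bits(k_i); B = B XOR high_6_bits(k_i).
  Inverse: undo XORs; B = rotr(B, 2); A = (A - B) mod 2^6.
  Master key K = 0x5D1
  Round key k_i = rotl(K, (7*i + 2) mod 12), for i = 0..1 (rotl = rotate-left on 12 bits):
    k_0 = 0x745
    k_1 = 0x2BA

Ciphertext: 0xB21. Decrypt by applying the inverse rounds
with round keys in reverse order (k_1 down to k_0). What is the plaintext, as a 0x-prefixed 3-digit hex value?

0x839

s_0 = ciphertext = 0xB21
s_1 = InvRound(s_0, k_1) = 0x73A
s_2 = InvRound(s_1, k_0) = 0x839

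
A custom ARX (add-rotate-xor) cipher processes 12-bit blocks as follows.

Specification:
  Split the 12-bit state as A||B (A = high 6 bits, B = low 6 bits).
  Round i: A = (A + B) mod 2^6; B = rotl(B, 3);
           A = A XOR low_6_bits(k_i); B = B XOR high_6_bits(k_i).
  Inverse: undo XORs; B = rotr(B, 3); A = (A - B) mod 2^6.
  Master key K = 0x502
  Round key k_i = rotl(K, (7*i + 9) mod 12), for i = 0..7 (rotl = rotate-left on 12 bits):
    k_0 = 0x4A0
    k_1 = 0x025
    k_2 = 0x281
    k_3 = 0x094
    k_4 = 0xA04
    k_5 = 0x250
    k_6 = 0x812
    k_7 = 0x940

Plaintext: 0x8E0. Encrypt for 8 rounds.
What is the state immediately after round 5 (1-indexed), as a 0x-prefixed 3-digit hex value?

s_0 = plaintext = 0x8E0
s_1 = Round(s_0, k_0) = 0x8D6
s_2 = Round(s_1, k_1) = 0x732
s_3 = Round(s_2, k_2) = 0x3DC
s_4 = Round(s_3, k_3) = 0xFE1
s_5 = Round(s_4, k_4) = 0x924
s_6 = Round(s_5, k_5) = 0x62D
s_7 = Round(s_6, k_6) = 0x5CD
s_8 = Round(s_7, k_7) = 0x90C

0x924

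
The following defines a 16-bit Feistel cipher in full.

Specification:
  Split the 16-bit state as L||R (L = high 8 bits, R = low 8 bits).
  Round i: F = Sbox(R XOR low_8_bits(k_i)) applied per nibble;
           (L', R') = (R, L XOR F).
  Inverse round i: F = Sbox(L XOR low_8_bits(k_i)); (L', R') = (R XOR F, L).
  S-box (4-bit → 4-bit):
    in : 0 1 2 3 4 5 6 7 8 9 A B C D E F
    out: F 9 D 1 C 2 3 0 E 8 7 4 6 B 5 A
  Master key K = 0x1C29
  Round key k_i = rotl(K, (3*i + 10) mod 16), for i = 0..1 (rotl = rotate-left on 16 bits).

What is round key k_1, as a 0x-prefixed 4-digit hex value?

0x2385

K = 0x1C29
k_0 = rotl(K, (3*0+10) mod 16) = rotl(K, 10) = 0xA470
k_1 = rotl(K, (3*1+10) mod 16) = rotl(K, 13) = 0x2385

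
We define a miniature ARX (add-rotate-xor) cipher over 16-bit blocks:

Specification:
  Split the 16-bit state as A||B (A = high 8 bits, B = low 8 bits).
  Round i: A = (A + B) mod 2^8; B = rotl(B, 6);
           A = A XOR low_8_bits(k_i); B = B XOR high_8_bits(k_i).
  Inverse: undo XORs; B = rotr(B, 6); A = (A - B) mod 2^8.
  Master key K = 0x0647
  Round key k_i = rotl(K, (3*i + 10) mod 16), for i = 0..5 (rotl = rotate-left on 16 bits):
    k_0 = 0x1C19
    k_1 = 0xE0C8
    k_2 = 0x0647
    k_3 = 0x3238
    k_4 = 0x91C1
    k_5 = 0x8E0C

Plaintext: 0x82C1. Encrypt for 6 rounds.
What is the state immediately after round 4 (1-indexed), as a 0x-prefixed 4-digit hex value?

s_0 = plaintext = 0x82C1
s_1 = Round(s_0, k_0) = 0x5A6C
s_2 = Round(s_1, k_1) = 0x0EFB
s_3 = Round(s_2, k_2) = 0x4EF8
s_4 = Round(s_3, k_3) = 0x7E0C
s_5 = Round(s_4, k_4) = 0x4B92
s_6 = Round(s_5, k_5) = 0xD12A

0x7E0C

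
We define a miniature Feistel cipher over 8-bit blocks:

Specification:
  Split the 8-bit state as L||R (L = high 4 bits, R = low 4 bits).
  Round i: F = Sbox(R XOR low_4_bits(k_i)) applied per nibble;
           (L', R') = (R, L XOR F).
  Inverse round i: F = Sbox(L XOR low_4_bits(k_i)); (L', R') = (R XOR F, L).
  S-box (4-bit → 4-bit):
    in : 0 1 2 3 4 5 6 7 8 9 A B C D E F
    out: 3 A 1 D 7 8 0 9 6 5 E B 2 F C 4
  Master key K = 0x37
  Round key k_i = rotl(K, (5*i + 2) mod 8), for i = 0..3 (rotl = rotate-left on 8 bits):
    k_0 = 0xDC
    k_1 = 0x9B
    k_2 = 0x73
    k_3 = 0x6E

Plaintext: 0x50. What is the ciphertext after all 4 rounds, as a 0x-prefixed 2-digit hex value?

0xDF

s_0 = plaintext = 0x50
s_1 = Round(s_0, k_0) = 0x07
s_2 = Round(s_1, k_1) = 0x72
s_3 = Round(s_2, k_2) = 0x2D
s_4 = Round(s_3, k_3) = 0xDF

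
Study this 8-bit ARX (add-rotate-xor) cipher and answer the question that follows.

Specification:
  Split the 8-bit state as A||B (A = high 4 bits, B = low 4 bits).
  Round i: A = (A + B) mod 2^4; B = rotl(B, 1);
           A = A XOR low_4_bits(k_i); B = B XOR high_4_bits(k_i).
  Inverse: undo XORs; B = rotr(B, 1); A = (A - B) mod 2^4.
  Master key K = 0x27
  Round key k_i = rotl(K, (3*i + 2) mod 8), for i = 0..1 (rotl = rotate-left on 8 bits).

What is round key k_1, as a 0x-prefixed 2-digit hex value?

0xE4

K = 0x27
k_0 = rotl(K, (3*0+2) mod 8) = rotl(K, 2) = 0x9C
k_1 = rotl(K, (3*1+2) mod 8) = rotl(K, 5) = 0xE4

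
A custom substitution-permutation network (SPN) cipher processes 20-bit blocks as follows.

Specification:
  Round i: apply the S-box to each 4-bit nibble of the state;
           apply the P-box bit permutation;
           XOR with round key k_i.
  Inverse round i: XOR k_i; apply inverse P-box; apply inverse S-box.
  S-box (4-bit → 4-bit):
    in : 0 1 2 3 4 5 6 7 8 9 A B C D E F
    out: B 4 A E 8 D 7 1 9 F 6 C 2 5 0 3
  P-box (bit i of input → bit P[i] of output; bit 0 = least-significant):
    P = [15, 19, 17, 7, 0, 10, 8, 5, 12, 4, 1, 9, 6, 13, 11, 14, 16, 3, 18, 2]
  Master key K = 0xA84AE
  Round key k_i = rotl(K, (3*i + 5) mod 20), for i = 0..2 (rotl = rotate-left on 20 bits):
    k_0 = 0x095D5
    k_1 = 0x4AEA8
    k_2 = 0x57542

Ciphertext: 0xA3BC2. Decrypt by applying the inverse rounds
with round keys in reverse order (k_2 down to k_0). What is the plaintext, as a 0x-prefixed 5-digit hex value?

s_0 = ciphertext = 0xA3BC2
s_1 = InvRound(s_0, k_2) = 0xDB4C3
s_2 = InvRound(s_1, k_1) = 0xFD58C
s_3 = InvRound(s_2, k_0) = 0x68C7A

0x68C7A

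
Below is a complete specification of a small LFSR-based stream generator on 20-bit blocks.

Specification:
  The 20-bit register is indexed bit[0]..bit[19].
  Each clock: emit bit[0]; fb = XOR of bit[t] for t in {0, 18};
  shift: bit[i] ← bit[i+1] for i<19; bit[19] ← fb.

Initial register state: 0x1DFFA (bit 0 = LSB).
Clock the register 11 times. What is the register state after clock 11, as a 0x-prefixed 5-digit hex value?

reg_0 = 0x1DFFA
clock 1: out=0, reg = 0x0EFFD
clock 2: out=1, reg = 0x877FE
clock 3: out=0, reg = 0x43BFF
clock 4: out=1, reg = 0x21DFF
clock 5: out=1, reg = 0x90EFF
clock 6: out=1, reg = 0xC877F
clock 7: out=1, reg = 0x643BF
clock 8: out=1, reg = 0x321DF
clock 9: out=1, reg = 0x990EF
clock 10: out=1, reg = 0xCC877
clock 11: out=1, reg = 0x6643B

0x6643B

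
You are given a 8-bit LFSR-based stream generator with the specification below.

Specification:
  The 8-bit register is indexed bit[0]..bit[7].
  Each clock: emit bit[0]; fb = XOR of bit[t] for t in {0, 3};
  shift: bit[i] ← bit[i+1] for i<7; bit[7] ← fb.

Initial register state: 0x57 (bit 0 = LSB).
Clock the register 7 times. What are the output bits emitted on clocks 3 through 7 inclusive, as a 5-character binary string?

reg_0 = 0x57
clock 1: out=1, reg = 0xAB
clock 2: out=1, reg = 0x55
clock 3: out=1, reg = 0xAA
clock 4: out=0, reg = 0xD5
clock 5: out=1, reg = 0xEA
clock 6: out=0, reg = 0xF5
clock 7: out=1, reg = 0xFA

10101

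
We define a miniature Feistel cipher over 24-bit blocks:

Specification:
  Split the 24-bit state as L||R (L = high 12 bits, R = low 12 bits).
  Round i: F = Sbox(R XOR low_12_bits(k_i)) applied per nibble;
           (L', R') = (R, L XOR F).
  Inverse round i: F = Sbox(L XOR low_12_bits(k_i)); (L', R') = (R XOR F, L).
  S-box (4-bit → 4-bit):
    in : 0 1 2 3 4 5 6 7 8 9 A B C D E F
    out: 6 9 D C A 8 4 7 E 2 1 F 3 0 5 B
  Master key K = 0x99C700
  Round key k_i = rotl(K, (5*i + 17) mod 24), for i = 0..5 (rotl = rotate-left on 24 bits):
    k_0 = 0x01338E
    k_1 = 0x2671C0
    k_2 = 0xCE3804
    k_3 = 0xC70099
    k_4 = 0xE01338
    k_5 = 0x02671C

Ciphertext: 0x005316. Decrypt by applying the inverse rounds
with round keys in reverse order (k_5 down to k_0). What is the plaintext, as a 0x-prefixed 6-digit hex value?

0x5151AD

s_0 = ciphertext = 0x005316
s_1 = InvRound(s_0, k_5) = 0x484005
s_2 = InvRound(s_1, k_4) = 0x7F6484
s_3 = InvRound(s_2, k_3) = 0x3CF7F6
s_4 = InvRound(s_3, k_2) = 0x8C93CF
s_5 = InvRound(s_4, k_1) = 0x1AD8C9
s_6 = InvRound(s_5, k_0) = 0x5151AD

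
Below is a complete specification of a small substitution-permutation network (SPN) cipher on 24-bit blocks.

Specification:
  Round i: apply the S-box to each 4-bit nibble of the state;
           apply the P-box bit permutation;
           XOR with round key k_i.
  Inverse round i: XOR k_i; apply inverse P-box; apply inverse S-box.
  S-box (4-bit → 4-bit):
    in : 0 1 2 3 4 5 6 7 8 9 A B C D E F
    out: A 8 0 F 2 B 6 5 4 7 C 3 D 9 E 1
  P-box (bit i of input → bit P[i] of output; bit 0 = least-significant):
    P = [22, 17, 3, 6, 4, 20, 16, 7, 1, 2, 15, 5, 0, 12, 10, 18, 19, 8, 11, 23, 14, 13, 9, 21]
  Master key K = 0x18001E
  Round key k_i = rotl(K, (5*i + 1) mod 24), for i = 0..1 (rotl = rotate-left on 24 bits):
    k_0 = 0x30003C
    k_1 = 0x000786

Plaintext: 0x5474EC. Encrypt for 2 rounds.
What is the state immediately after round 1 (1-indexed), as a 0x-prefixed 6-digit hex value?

s_0 = plaintext = 0x5474EC
s_1 = Round(s_0, k_0) = 0x4165F1
s_2 = Round(s_1, k_1) = 0x8033F0

0x4165F1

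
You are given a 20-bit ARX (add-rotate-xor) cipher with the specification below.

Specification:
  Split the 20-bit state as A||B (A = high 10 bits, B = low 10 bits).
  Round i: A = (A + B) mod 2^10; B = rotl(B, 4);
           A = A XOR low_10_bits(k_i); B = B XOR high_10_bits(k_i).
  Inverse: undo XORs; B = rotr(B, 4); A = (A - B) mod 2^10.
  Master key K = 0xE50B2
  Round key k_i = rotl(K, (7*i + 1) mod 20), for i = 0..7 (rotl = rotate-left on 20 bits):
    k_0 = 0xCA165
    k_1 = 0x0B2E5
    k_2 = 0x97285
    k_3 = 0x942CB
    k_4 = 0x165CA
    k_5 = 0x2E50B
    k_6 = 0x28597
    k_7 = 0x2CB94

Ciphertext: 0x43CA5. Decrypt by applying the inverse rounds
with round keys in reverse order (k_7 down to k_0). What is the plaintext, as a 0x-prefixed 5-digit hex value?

s_0 = ciphertext = 0x43CA5
s_1 = InvRound(s_0, k_7) = 0x369C1
s_2 = InvRound(s_1, k_6) = 0x4DC16
s_3 = InvRound(s_2, k_5) = 0x1CBCA
s_4 = InvRound(s_3, k_4) = 0x2FCF9
s_5 = InvRound(s_4, k_3) = 0x02A6A
s_6 = InvRound(s_5, k_2) = 0x43183
s_7 = InvRound(s_6, k_1) = 0x03FDA
s_8 = InvRound(s_7, k_0) = 0x36C8F

0x36C8F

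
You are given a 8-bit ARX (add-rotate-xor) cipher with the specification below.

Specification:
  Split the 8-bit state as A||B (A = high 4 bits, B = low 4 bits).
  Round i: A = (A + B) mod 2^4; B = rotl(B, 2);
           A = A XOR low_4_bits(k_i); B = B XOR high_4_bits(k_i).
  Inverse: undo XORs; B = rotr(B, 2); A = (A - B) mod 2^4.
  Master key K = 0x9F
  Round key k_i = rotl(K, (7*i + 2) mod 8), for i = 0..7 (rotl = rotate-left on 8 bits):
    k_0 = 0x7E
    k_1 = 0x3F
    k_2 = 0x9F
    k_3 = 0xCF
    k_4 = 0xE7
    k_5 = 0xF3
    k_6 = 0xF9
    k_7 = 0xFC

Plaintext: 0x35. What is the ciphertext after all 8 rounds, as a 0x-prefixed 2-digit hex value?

0x05

s_0 = plaintext = 0x35
s_1 = Round(s_0, k_0) = 0x62
s_2 = Round(s_1, k_1) = 0x7B
s_3 = Round(s_2, k_2) = 0xD7
s_4 = Round(s_3, k_3) = 0xB1
s_5 = Round(s_4, k_4) = 0xBA
s_6 = Round(s_5, k_5) = 0x65
s_7 = Round(s_6, k_6) = 0x2A
s_8 = Round(s_7, k_7) = 0x05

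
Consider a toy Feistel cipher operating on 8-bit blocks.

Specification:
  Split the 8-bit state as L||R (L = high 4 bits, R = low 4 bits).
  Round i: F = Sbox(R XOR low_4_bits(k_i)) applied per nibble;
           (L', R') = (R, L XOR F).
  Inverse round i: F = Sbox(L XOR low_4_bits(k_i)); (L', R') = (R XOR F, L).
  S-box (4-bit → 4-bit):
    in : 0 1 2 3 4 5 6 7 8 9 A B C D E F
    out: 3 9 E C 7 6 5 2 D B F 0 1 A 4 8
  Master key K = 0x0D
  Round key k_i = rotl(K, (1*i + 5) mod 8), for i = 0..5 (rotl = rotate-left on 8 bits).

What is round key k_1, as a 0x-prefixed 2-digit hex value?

0x43

K = 0x0D
k_0 = rotl(K, (1*0+5) mod 8) = rotl(K, 5) = 0xA1
k_1 = rotl(K, (1*1+5) mod 8) = rotl(K, 6) = 0x43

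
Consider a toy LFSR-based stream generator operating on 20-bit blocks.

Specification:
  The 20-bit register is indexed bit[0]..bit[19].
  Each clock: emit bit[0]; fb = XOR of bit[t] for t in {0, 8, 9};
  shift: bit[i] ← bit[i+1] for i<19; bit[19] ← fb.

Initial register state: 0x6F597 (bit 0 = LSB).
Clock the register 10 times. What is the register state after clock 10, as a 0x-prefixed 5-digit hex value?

0x061BD

reg_0 = 0x6F597
clock 1: out=1, reg = 0x37ACB
clock 2: out=1, reg = 0x1BD65
clock 3: out=1, reg = 0x0DEB2
clock 4: out=0, reg = 0x86F59
clock 5: out=1, reg = 0xC37AC
clock 6: out=0, reg = 0x61BD6
clock 7: out=0, reg = 0x30DEB
clock 8: out=1, reg = 0x186F5
clock 9: out=1, reg = 0x0C37A
clock 10: out=0, reg = 0x061BD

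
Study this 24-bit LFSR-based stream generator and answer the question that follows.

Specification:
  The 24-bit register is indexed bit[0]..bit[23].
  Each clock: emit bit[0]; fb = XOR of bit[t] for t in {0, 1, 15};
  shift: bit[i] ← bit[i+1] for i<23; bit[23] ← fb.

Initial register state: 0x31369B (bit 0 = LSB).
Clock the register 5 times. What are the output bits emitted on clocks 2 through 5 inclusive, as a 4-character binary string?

1011

reg_0 = 0x31369B
clock 1: out=1, reg = 0x189B4D
clock 2: out=1, reg = 0x0C4DA6
clock 3: out=0, reg = 0x8626D3
clock 4: out=1, reg = 0x431369
clock 5: out=1, reg = 0xA189B4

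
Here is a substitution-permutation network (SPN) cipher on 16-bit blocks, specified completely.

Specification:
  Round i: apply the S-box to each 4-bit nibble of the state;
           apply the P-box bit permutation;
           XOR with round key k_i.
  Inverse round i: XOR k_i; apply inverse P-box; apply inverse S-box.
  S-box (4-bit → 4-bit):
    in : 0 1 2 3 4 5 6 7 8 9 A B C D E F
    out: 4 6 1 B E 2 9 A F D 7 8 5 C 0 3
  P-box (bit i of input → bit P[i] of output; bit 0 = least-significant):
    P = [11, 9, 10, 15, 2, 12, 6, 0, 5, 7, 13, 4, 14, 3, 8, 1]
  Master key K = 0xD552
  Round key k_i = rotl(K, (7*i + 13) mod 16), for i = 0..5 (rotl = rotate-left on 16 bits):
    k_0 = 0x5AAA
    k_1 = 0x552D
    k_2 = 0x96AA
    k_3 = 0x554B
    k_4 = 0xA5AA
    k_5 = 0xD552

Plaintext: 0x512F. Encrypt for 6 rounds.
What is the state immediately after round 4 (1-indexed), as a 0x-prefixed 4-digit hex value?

s_0 = plaintext = 0x512F
s_1 = Round(s_0, k_0) = 0x7026
s_2 = Round(s_1, k_1) = 0xFD23
s_3 = Round(s_2, k_2) = 0x7CB6
s_4 = Round(s_3, k_3) = 0xFD60
s_5 = Round(s_4, k_4) = 0xC1B7
s_6 = Round(s_5, k_5) = 0x36D3

0xFD60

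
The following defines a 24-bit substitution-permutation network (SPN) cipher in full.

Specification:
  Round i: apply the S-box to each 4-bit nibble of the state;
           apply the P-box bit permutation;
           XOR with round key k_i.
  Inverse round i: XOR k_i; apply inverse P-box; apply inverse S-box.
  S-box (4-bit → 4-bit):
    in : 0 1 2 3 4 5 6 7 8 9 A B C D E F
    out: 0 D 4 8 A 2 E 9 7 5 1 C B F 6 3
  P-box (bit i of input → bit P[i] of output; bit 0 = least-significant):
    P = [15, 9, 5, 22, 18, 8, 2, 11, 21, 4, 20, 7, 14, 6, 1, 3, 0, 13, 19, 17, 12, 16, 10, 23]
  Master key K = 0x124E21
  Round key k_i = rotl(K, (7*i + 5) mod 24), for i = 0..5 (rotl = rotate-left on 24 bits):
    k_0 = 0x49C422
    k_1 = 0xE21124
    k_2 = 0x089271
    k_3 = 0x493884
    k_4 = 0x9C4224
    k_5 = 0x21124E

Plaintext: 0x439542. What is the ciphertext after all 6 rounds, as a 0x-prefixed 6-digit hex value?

0xB0FB68

s_0 = plaintext = 0x439542
s_1 = Round(s_0, k_0) = 0xCA8D10
s_2 = Round(s_1, k_1) = 0x5749F3
s_3 = Round(s_2, k_2) = 0x7F9338
s_4 = Round(s_3, k_3) = 0xC9C227
s_5 = Round(s_4, k_4) = 0x459269
s_6 = Round(s_5, k_5) = 0xB0FB68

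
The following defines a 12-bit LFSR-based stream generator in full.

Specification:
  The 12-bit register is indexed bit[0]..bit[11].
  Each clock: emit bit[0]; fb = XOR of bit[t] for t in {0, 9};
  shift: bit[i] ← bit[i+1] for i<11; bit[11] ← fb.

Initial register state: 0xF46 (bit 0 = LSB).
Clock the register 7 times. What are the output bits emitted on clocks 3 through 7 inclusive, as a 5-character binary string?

reg_0 = 0xF46
clock 1: out=0, reg = 0xFA3
clock 2: out=1, reg = 0x7D1
clock 3: out=1, reg = 0x3E8
clock 4: out=0, reg = 0x9F4
clock 5: out=0, reg = 0x4FA
clock 6: out=0, reg = 0x27D
clock 7: out=1, reg = 0x13E

10001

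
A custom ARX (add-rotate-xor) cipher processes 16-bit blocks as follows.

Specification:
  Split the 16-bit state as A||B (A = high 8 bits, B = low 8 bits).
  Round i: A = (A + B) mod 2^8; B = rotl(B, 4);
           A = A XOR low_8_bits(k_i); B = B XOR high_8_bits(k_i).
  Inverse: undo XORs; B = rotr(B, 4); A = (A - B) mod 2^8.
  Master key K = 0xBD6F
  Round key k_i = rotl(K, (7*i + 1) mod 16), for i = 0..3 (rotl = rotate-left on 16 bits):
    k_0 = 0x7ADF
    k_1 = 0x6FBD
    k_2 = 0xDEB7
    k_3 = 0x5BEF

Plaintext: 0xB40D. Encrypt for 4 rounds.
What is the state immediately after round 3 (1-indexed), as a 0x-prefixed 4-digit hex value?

0x8D82

s_0 = plaintext = 0xB40D
s_1 = Round(s_0, k_0) = 0x1EAA
s_2 = Round(s_1, k_1) = 0x75C5
s_3 = Round(s_2, k_2) = 0x8D82
s_4 = Round(s_3, k_3) = 0xE073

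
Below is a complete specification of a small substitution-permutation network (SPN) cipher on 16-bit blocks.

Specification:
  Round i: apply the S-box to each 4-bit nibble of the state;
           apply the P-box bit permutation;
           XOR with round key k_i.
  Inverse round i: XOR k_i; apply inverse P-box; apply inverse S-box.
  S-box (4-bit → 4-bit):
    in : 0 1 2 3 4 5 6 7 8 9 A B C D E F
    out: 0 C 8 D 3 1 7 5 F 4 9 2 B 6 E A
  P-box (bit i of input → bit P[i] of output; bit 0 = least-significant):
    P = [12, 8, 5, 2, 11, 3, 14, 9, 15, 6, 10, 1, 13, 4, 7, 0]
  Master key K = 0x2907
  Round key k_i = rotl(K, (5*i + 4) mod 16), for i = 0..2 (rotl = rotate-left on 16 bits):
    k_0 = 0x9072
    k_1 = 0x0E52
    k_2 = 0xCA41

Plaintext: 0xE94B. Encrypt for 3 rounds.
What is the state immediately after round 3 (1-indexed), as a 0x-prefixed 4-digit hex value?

0xBE55

s_0 = plaintext = 0xE94B
s_1 = Round(s_0, k_0) = 0x9DEB
s_2 = Round(s_1, k_1) = 0x499A
s_3 = Round(s_2, k_2) = 0xBE55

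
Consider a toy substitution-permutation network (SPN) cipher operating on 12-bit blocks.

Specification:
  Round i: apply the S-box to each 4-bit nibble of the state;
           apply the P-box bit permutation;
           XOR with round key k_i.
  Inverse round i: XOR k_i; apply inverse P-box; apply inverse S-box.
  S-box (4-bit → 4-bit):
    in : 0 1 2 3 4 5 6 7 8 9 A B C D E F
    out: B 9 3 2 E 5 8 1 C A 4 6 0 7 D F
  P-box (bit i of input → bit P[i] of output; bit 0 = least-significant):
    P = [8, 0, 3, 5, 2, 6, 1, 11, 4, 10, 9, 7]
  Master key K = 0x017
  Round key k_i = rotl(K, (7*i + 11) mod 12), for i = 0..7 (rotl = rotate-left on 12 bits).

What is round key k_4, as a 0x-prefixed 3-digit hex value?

K = 0x017
k_0 = rotl(K, (7*0+11) mod 12) = rotl(K, 11) = 0x80B
k_1 = rotl(K, (7*1+11) mod 12) = rotl(K, 6) = 0x5C0
k_2 = rotl(K, (7*2+11) mod 12) = rotl(K, 1) = 0x02E
k_3 = rotl(K, (7*3+11) mod 12) = rotl(K, 8) = 0x701
k_4 = rotl(K, (7*4+11) mod 12) = rotl(K, 3) = 0x0B8

0x0B8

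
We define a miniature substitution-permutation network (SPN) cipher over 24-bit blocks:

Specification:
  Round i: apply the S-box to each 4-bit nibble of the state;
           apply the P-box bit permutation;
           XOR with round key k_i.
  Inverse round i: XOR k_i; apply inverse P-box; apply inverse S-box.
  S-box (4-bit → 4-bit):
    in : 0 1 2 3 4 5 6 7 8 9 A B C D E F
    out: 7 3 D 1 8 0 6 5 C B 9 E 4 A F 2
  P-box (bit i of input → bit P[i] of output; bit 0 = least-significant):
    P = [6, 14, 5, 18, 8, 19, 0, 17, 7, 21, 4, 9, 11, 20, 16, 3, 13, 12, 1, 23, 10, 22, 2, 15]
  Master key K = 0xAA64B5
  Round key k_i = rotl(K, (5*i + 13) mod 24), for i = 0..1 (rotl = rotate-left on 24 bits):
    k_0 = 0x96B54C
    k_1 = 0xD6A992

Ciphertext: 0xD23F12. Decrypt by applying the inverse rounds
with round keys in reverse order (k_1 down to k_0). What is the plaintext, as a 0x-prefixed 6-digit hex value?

0xA3EB1F

s_0 = ciphertext = 0xD23F12
s_1 = InvRound(s_0, k_1) = 0xAF5A54
s_2 = InvRound(s_1, k_0) = 0xA3EB1F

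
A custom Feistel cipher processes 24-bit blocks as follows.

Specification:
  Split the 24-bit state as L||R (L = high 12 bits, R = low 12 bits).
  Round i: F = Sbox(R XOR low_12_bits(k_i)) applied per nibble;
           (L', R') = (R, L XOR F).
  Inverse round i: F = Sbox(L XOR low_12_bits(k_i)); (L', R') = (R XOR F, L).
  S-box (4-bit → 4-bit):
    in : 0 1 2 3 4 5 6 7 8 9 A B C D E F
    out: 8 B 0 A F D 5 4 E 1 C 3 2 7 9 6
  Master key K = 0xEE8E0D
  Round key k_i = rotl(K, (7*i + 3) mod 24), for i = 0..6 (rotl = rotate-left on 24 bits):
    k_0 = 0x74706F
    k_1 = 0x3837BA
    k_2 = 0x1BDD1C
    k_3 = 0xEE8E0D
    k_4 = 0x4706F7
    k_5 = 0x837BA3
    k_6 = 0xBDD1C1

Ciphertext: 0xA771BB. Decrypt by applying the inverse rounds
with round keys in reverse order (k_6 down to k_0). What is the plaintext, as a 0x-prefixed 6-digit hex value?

s_0 = ciphertext = 0xA771BB
s_1 = InvRound(s_0, k_6) = 0x28EA77
s_2 = InvRound(s_1, k_5) = 0xB7028E
s_3 = InvRound(s_2, k_4) = 0x56AB70
s_4 = InvRound(s_3, k_3) = 0x82456A
s_5 = InvRound(s_4, k_2) = 0x8C4824
s_6 = InvRound(s_5, k_1) = 0xE6D8C4
s_7 = InvRound(s_6, k_0) = 0x144E6D

0x144E6D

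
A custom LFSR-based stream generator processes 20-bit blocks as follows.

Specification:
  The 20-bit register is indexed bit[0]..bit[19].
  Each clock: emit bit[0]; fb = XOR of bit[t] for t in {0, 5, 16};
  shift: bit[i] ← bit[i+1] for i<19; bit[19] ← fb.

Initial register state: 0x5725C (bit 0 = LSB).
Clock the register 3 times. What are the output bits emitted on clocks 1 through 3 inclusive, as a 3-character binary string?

001

reg_0 = 0x5725C
clock 1: out=0, reg = 0xAB92E
clock 2: out=0, reg = 0xD5C97
clock 3: out=1, reg = 0x6AE4B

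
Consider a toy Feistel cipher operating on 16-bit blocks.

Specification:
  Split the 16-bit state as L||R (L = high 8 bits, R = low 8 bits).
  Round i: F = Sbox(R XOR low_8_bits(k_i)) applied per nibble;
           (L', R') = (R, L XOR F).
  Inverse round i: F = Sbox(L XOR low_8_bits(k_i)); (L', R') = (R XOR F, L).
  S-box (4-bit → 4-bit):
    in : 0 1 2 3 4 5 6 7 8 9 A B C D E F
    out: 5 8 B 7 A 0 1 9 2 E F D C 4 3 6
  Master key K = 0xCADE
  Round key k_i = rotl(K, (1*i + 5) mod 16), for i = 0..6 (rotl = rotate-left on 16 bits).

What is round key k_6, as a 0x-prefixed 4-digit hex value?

K = 0xCADE
k_0 = rotl(K, (1*0+5) mod 16) = rotl(K, 5) = 0x5BD9
k_1 = rotl(K, (1*1+5) mod 16) = rotl(K, 6) = 0xB7B2
k_2 = rotl(K, (1*2+5) mod 16) = rotl(K, 7) = 0x6F65
k_3 = rotl(K, (1*3+5) mod 16) = rotl(K, 8) = 0xDECA
k_4 = rotl(K, (1*4+5) mod 16) = rotl(K, 9) = 0xBD95
k_5 = rotl(K, (1*5+5) mod 16) = rotl(K, 10) = 0x7B2B
k_6 = rotl(K, (1*6+5) mod 16) = rotl(K, 11) = 0xF656

0xF656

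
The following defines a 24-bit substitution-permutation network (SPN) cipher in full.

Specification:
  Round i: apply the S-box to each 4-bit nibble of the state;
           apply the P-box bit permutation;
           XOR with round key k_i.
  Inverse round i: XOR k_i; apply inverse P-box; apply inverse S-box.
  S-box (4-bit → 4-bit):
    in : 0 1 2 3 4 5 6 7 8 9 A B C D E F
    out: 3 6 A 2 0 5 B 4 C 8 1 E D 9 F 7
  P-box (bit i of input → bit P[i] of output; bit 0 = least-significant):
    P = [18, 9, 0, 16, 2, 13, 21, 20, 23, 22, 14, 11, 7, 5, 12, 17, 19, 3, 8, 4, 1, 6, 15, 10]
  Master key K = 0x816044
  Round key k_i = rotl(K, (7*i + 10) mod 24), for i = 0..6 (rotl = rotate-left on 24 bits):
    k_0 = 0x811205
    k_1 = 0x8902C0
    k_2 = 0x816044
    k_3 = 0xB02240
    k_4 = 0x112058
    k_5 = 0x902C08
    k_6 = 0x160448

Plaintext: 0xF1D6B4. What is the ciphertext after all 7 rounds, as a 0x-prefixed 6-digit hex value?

0xE85E8F

s_0 = plaintext = 0xF1D6B4
s_1 = Round(s_0, k_0) = 0x73BBCF
s_2 = Round(s_1, k_1) = 0xFFD8ED
s_3 = Round(s_2, k_2) = 0xBE898A
s_4 = Round(s_3, k_3) = 0x8EBF18
s_5 = Round(s_4, k_4) = 0xFAD561
s_6 = Round(s_5, k_5) = 0x0ACECF
s_7 = Round(s_6, k_6) = 0xE85E8F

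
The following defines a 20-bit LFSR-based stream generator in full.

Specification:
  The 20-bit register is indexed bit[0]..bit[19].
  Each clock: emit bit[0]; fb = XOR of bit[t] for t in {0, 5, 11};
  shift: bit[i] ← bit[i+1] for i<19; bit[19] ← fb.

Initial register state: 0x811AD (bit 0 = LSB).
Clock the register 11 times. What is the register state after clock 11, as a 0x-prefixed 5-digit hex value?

reg_0 = 0x811AD
clock 1: out=1, reg = 0x408D6
clock 2: out=0, reg = 0xA046B
clock 3: out=1, reg = 0x50235
clock 4: out=1, reg = 0x2811A
clock 5: out=0, reg = 0x1408D
clock 6: out=1, reg = 0x8A046
clock 7: out=0, reg = 0x45023
clock 8: out=1, reg = 0x22811
clock 9: out=1, reg = 0x11408
clock 10: out=0, reg = 0x08A04
clock 11: out=0, reg = 0x84502

0x84502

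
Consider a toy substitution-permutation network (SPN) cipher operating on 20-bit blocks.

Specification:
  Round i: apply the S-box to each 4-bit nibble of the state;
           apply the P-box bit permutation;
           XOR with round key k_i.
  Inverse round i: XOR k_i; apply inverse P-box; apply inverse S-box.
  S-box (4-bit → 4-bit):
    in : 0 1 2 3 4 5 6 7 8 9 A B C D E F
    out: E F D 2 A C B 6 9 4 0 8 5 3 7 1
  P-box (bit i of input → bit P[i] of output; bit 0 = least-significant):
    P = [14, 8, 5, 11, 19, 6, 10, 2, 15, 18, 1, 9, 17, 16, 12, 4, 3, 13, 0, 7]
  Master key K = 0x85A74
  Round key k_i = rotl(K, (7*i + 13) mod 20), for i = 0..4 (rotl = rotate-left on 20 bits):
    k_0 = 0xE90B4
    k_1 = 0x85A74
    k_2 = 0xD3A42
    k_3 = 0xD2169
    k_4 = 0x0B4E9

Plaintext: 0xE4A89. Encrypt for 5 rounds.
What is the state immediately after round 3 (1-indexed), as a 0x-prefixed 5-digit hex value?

0xC8986

s_0 = plaintext = 0xE4A89
s_1 = Round(s_0, k_0) = 0x7B089
s_2 = Round(s_1, k_1) = 0x47843
s_3 = Round(s_2, k_2) = 0xC8986
s_4 = Round(s_3, k_3) = 0x76876
s_5 = Round(s_4, k_4) = 0x35BB8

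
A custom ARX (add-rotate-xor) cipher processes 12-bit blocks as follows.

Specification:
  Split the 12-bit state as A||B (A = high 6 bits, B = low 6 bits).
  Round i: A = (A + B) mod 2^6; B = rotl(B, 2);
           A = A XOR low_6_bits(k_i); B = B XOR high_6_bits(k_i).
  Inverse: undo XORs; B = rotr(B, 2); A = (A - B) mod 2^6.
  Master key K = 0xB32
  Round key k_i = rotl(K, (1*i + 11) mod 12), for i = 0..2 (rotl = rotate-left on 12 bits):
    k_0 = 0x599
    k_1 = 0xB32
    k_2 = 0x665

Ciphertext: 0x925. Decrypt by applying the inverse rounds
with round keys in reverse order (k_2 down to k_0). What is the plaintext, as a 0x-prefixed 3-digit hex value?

0x9AB

s_0 = ciphertext = 0x925
s_1 = InvRound(s_0, k_2) = 0xC8F
s_2 = InvRound(s_1, k_1) = 0x238
s_3 = InvRound(s_2, k_0) = 0x9AB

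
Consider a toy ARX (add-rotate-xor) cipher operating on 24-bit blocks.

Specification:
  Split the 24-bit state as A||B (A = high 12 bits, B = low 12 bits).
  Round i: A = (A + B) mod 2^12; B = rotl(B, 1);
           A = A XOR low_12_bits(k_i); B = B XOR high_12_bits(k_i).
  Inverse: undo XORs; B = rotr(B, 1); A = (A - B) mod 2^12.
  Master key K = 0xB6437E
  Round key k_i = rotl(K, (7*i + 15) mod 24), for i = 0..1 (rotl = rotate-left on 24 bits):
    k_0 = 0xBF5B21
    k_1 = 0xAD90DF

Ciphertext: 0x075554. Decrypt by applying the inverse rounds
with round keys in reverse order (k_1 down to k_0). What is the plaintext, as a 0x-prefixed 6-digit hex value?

0x1ACA19

s_0 = ciphertext = 0x075554
s_1 = InvRound(s_0, k_1) = 0x0E4FC6
s_2 = InvRound(s_1, k_0) = 0x1ACA19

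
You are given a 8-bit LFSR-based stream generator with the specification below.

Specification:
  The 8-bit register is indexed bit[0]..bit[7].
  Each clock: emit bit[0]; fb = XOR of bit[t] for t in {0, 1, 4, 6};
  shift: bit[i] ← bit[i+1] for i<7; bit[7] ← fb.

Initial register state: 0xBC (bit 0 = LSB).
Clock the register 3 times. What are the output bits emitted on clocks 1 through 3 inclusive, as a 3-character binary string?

001

reg_0 = 0xBC
clock 1: out=0, reg = 0xDE
clock 2: out=0, reg = 0xEF
clock 3: out=1, reg = 0xF7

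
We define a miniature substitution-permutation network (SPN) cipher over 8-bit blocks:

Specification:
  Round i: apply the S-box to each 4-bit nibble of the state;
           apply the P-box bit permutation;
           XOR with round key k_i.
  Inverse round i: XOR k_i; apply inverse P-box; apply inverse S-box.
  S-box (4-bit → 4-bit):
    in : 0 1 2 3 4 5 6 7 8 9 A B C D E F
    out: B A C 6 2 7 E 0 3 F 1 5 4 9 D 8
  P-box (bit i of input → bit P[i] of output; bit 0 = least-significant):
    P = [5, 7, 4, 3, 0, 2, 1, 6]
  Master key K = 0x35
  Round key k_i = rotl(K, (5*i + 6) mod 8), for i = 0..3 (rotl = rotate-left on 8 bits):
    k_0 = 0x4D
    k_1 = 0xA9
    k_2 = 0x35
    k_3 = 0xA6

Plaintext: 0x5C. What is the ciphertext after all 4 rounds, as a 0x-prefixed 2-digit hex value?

0x43

s_0 = plaintext = 0x5C
s_1 = Round(s_0, k_0) = 0x5A
s_2 = Round(s_1, k_1) = 0x8E
s_3 = Round(s_2, k_2) = 0x08
s_4 = Round(s_3, k_3) = 0x43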